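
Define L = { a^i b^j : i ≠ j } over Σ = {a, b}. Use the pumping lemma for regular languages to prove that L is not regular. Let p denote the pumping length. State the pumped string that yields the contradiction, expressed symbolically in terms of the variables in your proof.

Suppose for contradiction that L is regular, and let p be the pumping length.
Choose w = a^p b^{p+p!}. Since p ≠ p+p!, w ∈ L; and |w| ≥ p.
By the pumping lemma, w = xyz with |xy| ≤ p and |y| ≥ 1.
Because |xy| ≤ p and w begins with p copies of a, we have y = a^k with 1 ≤ k ≤ p.
Since 1 ≤ k ≤ p, k divides p!; set t = 1 + p!/k. Then xy^t z has p + (p!/k)·k = p + p! copies of a. Now the a-count equals the b-count, so i ≠ j fails. So xy^t z = a^{p+p!} b^{p+p!} ∉ L.
This is a contradiction; hence L is not regular.

a^{p+p!} b^{p+p!}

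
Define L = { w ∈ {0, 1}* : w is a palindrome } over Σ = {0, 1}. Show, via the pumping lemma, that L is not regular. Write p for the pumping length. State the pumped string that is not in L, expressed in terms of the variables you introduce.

0^{p+k} 1 0^p

Toward a contradiction, assume L is regular with pumping length p.
Take w = 0^p 1 0^p, a palindrome of length 2p+1 ≥ p.
Write w = xyz as guaranteed by the lemma, with |xy| ≤ p and |y| ≥ 1.
Since the first p symbols of w are all 0's and |xy| ≤ p, y lies entirely in the leading 0-block: y = 0^k for some k with 1 ≤ k ≤ p.
Pump with i = 2: xy^2z = 0^{p+k} 1 0^p. Its reverse is 0^p 1 0^{p+k}, which differs from xy^2z since k ≥ 1. So xy^2z is not a palindrome and xy^2z ∉ L.
This contradicts the pumping lemma, so L is not regular.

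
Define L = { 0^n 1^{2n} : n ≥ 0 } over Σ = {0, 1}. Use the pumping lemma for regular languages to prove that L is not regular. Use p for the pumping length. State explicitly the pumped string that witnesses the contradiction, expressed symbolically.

0^{p+k} 1^{2p}

Assume L is regular; let p be its pumping constant.
Let w = 0^p 1^{2p} ∈ L; note |w| = 3p ≥ p.
Write w = xyz as guaranteed by the lemma, with |xy| ≤ p and |y| > 0.
The first p characters of w are 0's, so xy (and hence y) consists only of 0's. Write y = 0^k, 1 ≤ k ≤ p.
Pump with i = 2: xy^2z = 0^{p+k} 1^{2p}. For this to lie in L we would need 2p = 2(p+k), which forces k = 0. But k ≥ 1, so xy^2z ∉ L.
This contradicts the pumping lemma, so L is not regular.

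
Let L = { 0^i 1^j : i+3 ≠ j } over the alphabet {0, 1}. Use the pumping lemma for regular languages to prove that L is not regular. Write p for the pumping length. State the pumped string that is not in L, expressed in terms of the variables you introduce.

Assume L is regular. Let p be the pumping length given by the pumping lemma.
Choose w = 0^p 1^{p+p!+3}. Since p ≠ (p+p!+3)-3 = p+p!, w ∈ L; and |w| ≥ p.
Write w = xyz as guaranteed by the lemma, with |xy| ≤ p and y is nonempty.
Since the first p symbols of w are all 0's and |xy| ≤ p, y lies entirely in the leading 0-block: y = 0^k for some k with 1 ≤ k ≤ p.
Since 1 ≤ k ≤ p, k divides p!; set t = 1 + p!/k. Then xy^t z has p + (p!/k)·k = p + p! copies of 0. Now the 0-count is p+p! and (1-count)-3 = (p+p!+3)-3 = p+p!, so i+3 ≠ j fails. So xy^t z = 0^{p+p!} 1^{p+p!+3} ∉ L.
This is a contradiction; hence L is not regular.

0^{p+p!} 1^{p+p!+3}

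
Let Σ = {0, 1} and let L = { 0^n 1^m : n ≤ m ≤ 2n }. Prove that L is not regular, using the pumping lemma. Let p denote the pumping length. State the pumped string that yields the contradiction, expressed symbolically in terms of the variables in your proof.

0^{p+k} 1^p

Assume L is regular. Let p be the pumping length given by the pumping lemma.
Take w = 0^p 1^p ∈ L (since p ≤ p ≤ 2p), with |w| = 2p ≥ p.
By the pumping lemma, w = xyz with |xy| ≤ p and |y| ≥ 1.
Because |xy| ≤ p and w begins with p copies of 0, we have y = 0^k with 1 ≤ k ≤ p.
Pump with i = 2: xy^2z = 0^{p+k} 1^p. Now n = p+k > p = m, so the condition n ≤ m fails. Thus xy^2z ∉ L.
This is a contradiction; hence L is not regular.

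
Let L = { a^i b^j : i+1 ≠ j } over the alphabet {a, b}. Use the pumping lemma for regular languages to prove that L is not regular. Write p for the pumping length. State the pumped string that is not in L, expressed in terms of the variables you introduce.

Suppose for contradiction that L is regular, and let p be the pumping length.
Choose w = a^p b^{p+p!+1}. Since p ≠ (p+p!+1)-1 = p+p!, w ∈ L; and |w| ≥ p.
The pumping lemma gives a decomposition w = xyz where |xy| ≤ p and |y| ≥ 1.
The first p characters of w are a's, so xy (and hence y) consists only of a's. Write y = a^k, 1 ≤ k ≤ p.
Since 1 ≤ k ≤ p, k divides p!; set t = 1 + p!/k. Then xy^t z has p + (p!/k)·k = p + p! copies of a. Now the a-count is p+p! and (b-count)-1 = (p+p!+1)-1 = p+p!, so i+1 ≠ j fails. So xy^t z = a^{p+p!} b^{p+p!+1} ∉ L.
This contradicts the pumping lemma, so L is not regular.

a^{p+p!} b^{p+p!+1}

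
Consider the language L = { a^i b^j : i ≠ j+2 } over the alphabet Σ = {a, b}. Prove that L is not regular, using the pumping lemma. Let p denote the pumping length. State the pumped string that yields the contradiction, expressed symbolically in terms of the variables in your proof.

a^{p+p!} b^{p+p!-2}

Toward a contradiction, assume L is regular with pumping length p.
Choose w = a^p b^{p+p!-2}. Since p ≠ (p+p!-2)+2 = p+p!, w ∈ L; and |w| ≥ p.
By the pumping lemma, w = xyz with |xy| ≤ p and y is nonempty.
Because |xy| ≤ p and w begins with p copies of a, we have y = a^k with 1 ≤ k ≤ p.
Since 1 ≤ k ≤ p, k divides p!; set t = 1 + p!/k. Then xy^t z has p + (p!/k)·k = p + p! copies of a. Now the a-count is p+p! and (b-count)+2 = (p+p!-2)+2 = p+p!, so i ≠ j+2 fails. So xy^t z = a^{p+p!} b^{p+p!-2} ∉ L.
This contradicts the pumping lemma, so L is not regular.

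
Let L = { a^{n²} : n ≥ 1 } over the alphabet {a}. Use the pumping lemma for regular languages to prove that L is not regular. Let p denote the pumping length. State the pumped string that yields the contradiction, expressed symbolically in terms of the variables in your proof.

a^{p²+k}

Assume L is regular; let p be its pumping constant.
Take w = a^{p²} ∈ L with |w| = p² ≥ p.
Write w = xyz as guaranteed by the lemma, with |xy| ≤ p and |y| ≥ 1.
Then y = a^k for some k with 1 ≤ k ≤ p.
Pump with i = 2: xy^2z = a^{p²+k}. Since 1 ≤ k ≤ p, p² < p²+k ≤ p²+p < (p+1)², so p²+k lies strictly between consecutive squares and is not a perfect square. So xy^2z ∉ L.
This contradicts the pumping lemma, so L is not regular.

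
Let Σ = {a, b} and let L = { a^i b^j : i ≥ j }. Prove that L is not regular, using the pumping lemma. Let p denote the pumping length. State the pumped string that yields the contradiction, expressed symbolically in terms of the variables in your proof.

Assume L is regular; let p be its pumping constant.
Choose w = a^p b^p ∈ L, with |w| = 2p ≥ p.
The pumping lemma gives a decomposition w = xyz where |xy| ≤ p and |y| > 0.
Because |xy| ≤ p and w begins with p copies of a, we have y = a^k with 1 ≤ k ≤ p.
Consider xy^0z = xz = a^{p-k} b^p. Since k ≥ 1, the a-count p-k is less than p, so i ≥ j fails; thus xz ∉ L.
Contradiction. Therefore L is not regular.

a^{p-k} b^p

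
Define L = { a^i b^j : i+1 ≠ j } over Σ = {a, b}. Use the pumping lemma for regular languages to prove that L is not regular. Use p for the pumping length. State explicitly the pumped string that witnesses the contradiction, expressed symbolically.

Suppose for contradiction that L is regular, and let p be the pumping length.
Choose w = a^p b^{p+p!+1}. Since p ≠ (p+p!+1)-1 = p+p!, w ∈ L; and |w| ≥ p.
By the pumping lemma, w = xyz with |xy| ≤ p and |y| > 0.
Because |xy| ≤ p and w begins with p copies of a, we have y = a^k with 1 ≤ k ≤ p.
Since 1 ≤ k ≤ p, k divides p!; set t = 1 + p!/k. Then xy^t z has p + (p!/k)·k = p + p! copies of a. Now the a-count is p+p! and (b-count)-1 = (p+p!+1)-1 = p+p!, so i+1 ≠ j fails. So xy^t z = a^{p+p!} b^{p+p!+1} ∉ L.
Contradiction. Therefore L is not regular.

a^{p+p!} b^{p+p!+1}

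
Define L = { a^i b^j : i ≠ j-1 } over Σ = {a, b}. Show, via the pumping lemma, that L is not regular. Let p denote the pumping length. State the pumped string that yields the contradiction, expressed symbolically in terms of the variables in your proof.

Toward a contradiction, assume L is regular with pumping length p.
Choose w = a^p b^{p+p!+1}. Since p ≠ (p+p!+1)-1 = p+p!, w ∈ L; and |w| ≥ p.
Write w = xyz as guaranteed by the lemma, with |xy| ≤ p and |y| ≥ 1.
Since the first p symbols of w are all a's and |xy| ≤ p, y lies entirely in the leading a-block: y = a^k for some k with 1 ≤ k ≤ p.
Since 1 ≤ k ≤ p, k divides p!; set t = 1 + p!/k. Then xy^t z has p + (p!/k)·k = p + p! copies of a. Now the a-count is p+p! and (b-count)-1 = (p+p!+1)-1 = p+p!, so i ≠ j-1 fails. So xy^t z = a^{p+p!} b^{p+p!+1} ∉ L.
Contradiction. Therefore L is not regular.

a^{p+p!} b^{p+p!+1}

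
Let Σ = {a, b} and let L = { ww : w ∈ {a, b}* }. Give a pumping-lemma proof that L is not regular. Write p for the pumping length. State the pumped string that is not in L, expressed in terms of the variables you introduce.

a^{p+k} b^p a^p b^p

Assume L is regular; let p be its pumping constant.
Take w = a^p b^p a^p b^p = uu where u = a^pb^p; then w ∈ L and |w| = 4p ≥ p.
Write w = xyz as guaranteed by the lemma, with |xy| ≤ p and |y| ≥ 1.
Since the first p symbols of w are all a's and |xy| ≤ p, y lies entirely in the leading a-block: y = a^k for some k with 1 ≤ k ≤ p.
Pump with i = 2: xy^2z = a^{p+k} b^p a^p b^p, of length 4p+k. Suppose this equals vv. The string starts with a and ends with b, so v does too; thus the boundary between the two copies of v is a b→a transition. There is exactly one such transition, at position 2p+k, so |v| = 2p+k and |vv| = 4p+2k ≠ 4p+k since k ≥ 1. So xy^2z ∉ L.
Contradiction. Therefore L is not regular.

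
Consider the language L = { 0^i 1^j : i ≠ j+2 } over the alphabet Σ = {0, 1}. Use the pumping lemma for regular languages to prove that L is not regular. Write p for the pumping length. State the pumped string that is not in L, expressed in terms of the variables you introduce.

0^{p+p!} 1^{p+p!-2}

Toward a contradiction, assume L is regular with pumping length p.
Choose w = 0^p 1^{p+p!-2}. Since p ≠ (p+p!-2)+2 = p+p!, w ∈ L; and |w| ≥ p.
Write w = xyz as guaranteed by the lemma, with |xy| ≤ p and |y| > 0.
The first p characters of w are 0's, so xy (and hence y) consists only of 0's. Write y = 0^k, 1 ≤ k ≤ p.
Since 1 ≤ k ≤ p, k divides p!; set t = 1 + p!/k. Then xy^t z has p + (p!/k)·k = p + p! copies of 0. Now the 0-count is p+p! and (1-count)+2 = (p+p!-2)+2 = p+p!, so i ≠ j+2 fails. So xy^t z = 0^{p+p!} 1^{p+p!-2} ∉ L.
This is a contradiction; hence L is not regular.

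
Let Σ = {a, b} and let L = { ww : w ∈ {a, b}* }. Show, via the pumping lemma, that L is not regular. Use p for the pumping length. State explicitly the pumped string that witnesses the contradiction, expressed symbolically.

Toward a contradiction, assume L is regular with pumping length p.
Take w = a^p b^p a^p b^p = uu where u = a^pb^p; then w ∈ L and |w| = 4p ≥ p.
The pumping lemma gives a decomposition w = xyz where |xy| ≤ p and y is nonempty.
The first p characters of w are a's, so xy (and hence y) consists only of a's. Write y = a^k, 1 ≤ k ≤ p.
Pump with i = 2: xy^2z = a^{p+k} b^p a^p b^p, of length 4p+k. Suppose this equals vv. The string starts with a and ends with b, so v does too; thus the boundary between the two copies of v is a b→a transition. There is exactly one such transition, at position 2p+k, so |v| = 2p+k and |vv| = 4p+2k ≠ 4p+k since k ≥ 1. So xy^2z ∉ L.
This contradicts the pumping lemma, so L is not regular.

a^{p+k} b^p a^p b^p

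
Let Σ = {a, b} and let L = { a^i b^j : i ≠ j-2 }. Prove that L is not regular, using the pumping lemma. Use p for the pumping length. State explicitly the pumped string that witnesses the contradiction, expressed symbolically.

Toward a contradiction, assume L is regular with pumping length p.
Choose w = a^p b^{p+p!+2}. Since p ≠ (p+p!+2)-2 = p+p!, w ∈ L; and |w| ≥ p.
The pumping lemma gives a decomposition w = xyz where |xy| ≤ p and |y| > 0.
Because |xy| ≤ p and w begins with p copies of a, we have y = a^k with 1 ≤ k ≤ p.
Since 1 ≤ k ≤ p, k divides p!; set t = 1 + p!/k. Then xy^t z has p + (p!/k)·k = p + p! copies of a. Now the a-count is p+p! and (b-count)-2 = (p+p!+2)-2 = p+p!, so i ≠ j-2 fails. So xy^t z = a^{p+p!} b^{p+p!+2} ∉ L.
Contradiction. Therefore L is not regular.

a^{p+p!} b^{p+p!+2}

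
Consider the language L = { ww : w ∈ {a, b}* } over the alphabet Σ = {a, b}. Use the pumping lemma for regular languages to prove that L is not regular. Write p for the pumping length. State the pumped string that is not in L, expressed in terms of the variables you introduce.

Assume L is regular; let p be its pumping constant.
Take w = a^p b^p a^p b^p = uu where u = a^pb^p; then w ∈ L and |w| = 4p ≥ p.
The pumping lemma gives a decomposition w = xyz where |xy| ≤ p and y is nonempty.
Because |xy| ≤ p and w begins with p copies of a, we have y = a^k with 1 ≤ k ≤ p.
Pump with i = 2: xy^2z = a^{p+k} b^p a^p b^p, of length 4p+k. Suppose this equals vv. The string starts with a and ends with b, so v does too; thus the boundary between the two copies of v is a b→a transition. There is exactly one such transition, at position 2p+k, so |v| = 2p+k and |vv| = 4p+2k ≠ 4p+k since k ≥ 1. So xy^2z ∉ L.
Contradiction. Therefore L is not regular.

a^{p+k} b^p a^p b^p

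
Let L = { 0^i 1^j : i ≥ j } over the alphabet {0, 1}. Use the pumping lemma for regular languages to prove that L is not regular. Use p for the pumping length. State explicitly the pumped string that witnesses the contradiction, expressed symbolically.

0^{p-k} 1^p

Suppose for contradiction that L is regular, and let p be the pumping length.
Choose w = 0^p 1^p ∈ L, with |w| = 2p ≥ p.
By the pumping lemma, w = xyz with |xy| ≤ p and y is nonempty.
Since the first p symbols of w are all 0's and |xy| ≤ p, y lies entirely in the leading 0-block: y = 0^k for some k with 1 ≤ k ≤ p.
Consider xy^0z = xz = 0^{p-k} 1^p. Since k ≥ 1, the 0-count p-k is less than p, so i ≥ j fails; thus xz ∉ L.
This contradicts the pumping lemma, so L is not regular.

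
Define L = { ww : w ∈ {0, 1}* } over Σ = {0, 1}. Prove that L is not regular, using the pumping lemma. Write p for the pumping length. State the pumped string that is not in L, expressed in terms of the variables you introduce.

Toward a contradiction, assume L is regular with pumping length p.
Take w = 0^p 1^p 0^p 1^p = uu where u = 0^p1^p; then w ∈ L and |w| = 4p ≥ p.
By the pumping lemma, w = xyz with |xy| ≤ p and |y| ≥ 1.
Since the first p symbols of w are all 0's and |xy| ≤ p, y lies entirely in the leading 0-block: y = 0^k for some k with 1 ≤ k ≤ p.
Pump with i = 2: xy^2z = 0^{p+k} 1^p 0^p 1^p, of length 4p+k. Suppose this equals vv. The string starts with 0 and ends with 1, so v does too; thus the boundary between the two copies of v is a 1→0 transition. There is exactly one such transition, at position 2p+k, so |v| = 2p+k and |vv| = 4p+2k ≠ 4p+k since k ≥ 1. So xy^2z ∉ L.
This is a contradiction; hence L is not regular.

0^{p+k} 1^p 0^p 1^p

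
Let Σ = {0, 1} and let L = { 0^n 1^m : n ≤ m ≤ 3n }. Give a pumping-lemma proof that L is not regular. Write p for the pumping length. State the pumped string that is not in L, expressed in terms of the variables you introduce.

Suppose for contradiction that L is regular, and let p be the pumping length.
Take w = 0^p 1^p ∈ L (since p ≤ p ≤ 3p), with |w| = 2p ≥ p.
The pumping lemma gives a decomposition w = xyz where |xy| ≤ p and |y| ≥ 1.
Because |xy| ≤ p and w begins with p copies of 0, we have y = 0^k with 1 ≤ k ≤ p.
Pump with i = 2: xy^2z = 0^{p+k} 1^p. Now n = p+k > p = m, so the condition n ≤ m fails. Thus xy^2z ∉ L.
Contradiction. Therefore L is not regular.

0^{p+k} 1^p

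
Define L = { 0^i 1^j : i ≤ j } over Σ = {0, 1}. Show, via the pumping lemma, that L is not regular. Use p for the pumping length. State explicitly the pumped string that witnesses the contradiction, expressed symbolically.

Assume L is regular; let p be its pumping constant.
Choose w = 0^p 1^p ∈ L, with |w| = 2p ≥ p.
The pumping lemma gives a decomposition w = xyz where |xy| ≤ p and |y| > 0.
The first p characters of w are 0's, so xy (and hence y) consists only of 0's. Write y = 0^k, 1 ≤ k ≤ p.
Consider xy^2z = 0^{p+k} 1^p. Since k ≥ 1, the 0-count p+k exceeds the 1-count p, so i ≤ j fails; thus xy^2z ∉ L.
Contradiction. Therefore L is not regular.

0^{p+k} 1^p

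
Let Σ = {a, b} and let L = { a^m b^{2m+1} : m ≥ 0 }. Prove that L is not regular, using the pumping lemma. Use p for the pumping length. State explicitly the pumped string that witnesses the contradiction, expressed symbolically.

a^{p+k} b^{2p+1}

Assume L is regular; let p be its pumping constant.
Take w = a^p b^{2p+1}. Then w ∈ L and |w| = 3p+1 ≥ p.
Write w = xyz as guaranteed by the lemma, with |xy| ≤ p and |y| > 0.
The first p characters of w are a's, so xy (and hence y) consists only of a's. Write y = a^k, 1 ≤ k ≤ p.
Pump with i = 2: xy^2z = a^{p+k} b^{2p+1}. For this to lie in L we would need 2p+1 = 2(p+k)+1, which forces k = 0. But k ≥ 1, so xy^2z ∉ L.
Contradiction. Therefore L is not regular.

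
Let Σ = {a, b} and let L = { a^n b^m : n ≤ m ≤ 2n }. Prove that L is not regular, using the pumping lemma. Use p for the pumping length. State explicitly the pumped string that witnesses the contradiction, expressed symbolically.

a^{p+k} b^p

Assume L is regular. Let p be the pumping length given by the pumping lemma.
Take w = a^p b^p ∈ L (since p ≤ p ≤ 2p), with |w| = 2p ≥ p.
Write w = xyz as guaranteed by the lemma, with |xy| ≤ p and |y| ≥ 1.
Since the first p symbols of w are all a's and |xy| ≤ p, y lies entirely in the leading a-block: y = a^k for some k with 1 ≤ k ≤ p.
Pump with i = 2: xy^2z = a^{p+k} b^p. Now n = p+k > p = m, so the condition n ≤ m fails. Thus xy^2z ∉ L.
This is a contradiction; hence L is not regular.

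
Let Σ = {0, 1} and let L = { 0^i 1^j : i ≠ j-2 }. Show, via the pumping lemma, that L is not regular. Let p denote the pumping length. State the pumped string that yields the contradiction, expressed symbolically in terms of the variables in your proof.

Toward a contradiction, assume L is regular with pumping length p.
Choose w = 0^p 1^{p+p!+2}. Since p ≠ (p+p!+2)-2 = p+p!, w ∈ L; and |w| ≥ p.
By the pumping lemma, w = xyz with |xy| ≤ p and |y| > 0.
Since the first p symbols of w are all 0's and |xy| ≤ p, y lies entirely in the leading 0-block: y = 0^k for some k with 1 ≤ k ≤ p.
Since 1 ≤ k ≤ p, k divides p!; set t = 1 + p!/k. Then xy^t z has p + (p!/k)·k = p + p! copies of 0. Now the 0-count is p+p! and (1-count)-2 = (p+p!+2)-2 = p+p!, so i ≠ j-2 fails. So xy^t z = 0^{p+p!} 1^{p+p!+2} ∉ L.
Contradiction. Therefore L is not regular.

0^{p+p!} 1^{p+p!+2}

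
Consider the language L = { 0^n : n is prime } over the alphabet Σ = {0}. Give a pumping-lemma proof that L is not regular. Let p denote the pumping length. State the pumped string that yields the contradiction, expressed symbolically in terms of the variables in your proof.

0^{q(1+k)}

Suppose for contradiction that L is regular, and let p be the pumping length.
Let q be a prime with q ≥ p+2 (infinitely many primes exist), and take w = 0^q ∈ L with |w| = q ≥ p.
By the pumping lemma, w = xyz with |xy| ≤ p and y is nonempty.
Then y = 0^k for some k with 1 ≤ k ≤ p.
Since 1 ≤ k ≤ p, |xz| = q-k. Pump with i = q+1: |xy^{q+1}z| = (q-k)+(q+1)k = q+qk = q(1+k), which is composite (both factors ≥ 2). So xy^{q+1}z = 0^{q(1+k)} ∉ L.
This contradicts the pumping lemma, so L is not regular.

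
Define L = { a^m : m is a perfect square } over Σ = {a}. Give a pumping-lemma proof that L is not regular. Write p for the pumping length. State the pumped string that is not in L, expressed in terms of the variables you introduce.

Toward a contradiction, assume L is regular with pumping length p.
Take w = a^{p²} ∈ L with |w| = p² ≥ p.
Write w = xyz as guaranteed by the lemma, with |xy| ≤ p and y is nonempty.
Then y = a^k for some k with 1 ≤ k ≤ p.
Pump with i = 2: xy^2z = a^{p²+k}. Since 1 ≤ k ≤ p, p² < p²+k ≤ p²+p < (p+1)², so p²+k lies strictly between consecutive squares and is not a perfect square. So xy^2z ∉ L.
Contradiction. Therefore L is not regular.

a^{p²+k}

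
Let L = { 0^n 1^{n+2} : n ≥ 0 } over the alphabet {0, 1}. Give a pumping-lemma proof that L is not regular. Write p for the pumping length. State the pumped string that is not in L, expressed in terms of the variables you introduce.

0^{p+k} 1^{p+2}

Assume L is regular. Let p be the pumping length given by the pumping lemma.
Take w = 0^p 1^{p+2}. Then w ∈ L and |w| = 2p+2 ≥ p.
The pumping lemma gives a decomposition w = xyz where |xy| ≤ p and |y| ≥ 1.
Since the first p symbols of w are all 0's and |xy| ≤ p, y lies entirely in the leading 0-block: y = 0^k for some k with 1 ≤ k ≤ p.
Pump with i = 2: xy^2z = 0^{p+k} 1^{p+2}. For this to lie in L we would need p+2 = (p+k)+2, which forces k = 0. But k ≥ 1, so xy^2z ∉ L.
This contradicts the pumping lemma, so L is not regular.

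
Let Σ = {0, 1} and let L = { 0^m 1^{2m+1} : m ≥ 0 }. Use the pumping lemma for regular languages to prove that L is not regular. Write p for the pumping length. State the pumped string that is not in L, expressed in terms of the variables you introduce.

Assume L is regular. Let p be the pumping length given by the pumping lemma.
Let w = 0^p 1^{2p+1} ∈ L; note |w| = 3p+1 ≥ p.
By the pumping lemma, w = xyz with |xy| ≤ p and y is nonempty.
Because |xy| ≤ p and w begins with p copies of 0, we have y = 0^k with 1 ≤ k ≤ p.
Pump with i = 2: xy^2z = 0^{p+k} 1^{2p+1}. For this to lie in L we would need 2p+1 = 2(p+k)+1, which forces k = 0. But k ≥ 1, so xy^2z ∉ L.
This contradicts the pumping lemma, so L is not regular.

0^{p+k} 1^{2p+1}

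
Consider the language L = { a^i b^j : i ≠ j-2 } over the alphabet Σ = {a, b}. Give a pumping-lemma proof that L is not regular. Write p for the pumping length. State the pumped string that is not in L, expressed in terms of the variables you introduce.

a^{p+p!} b^{p+p!+2}

Assume L is regular. Let p be the pumping length given by the pumping lemma.
Choose w = a^p b^{p+p!+2}. Since p ≠ (p+p!+2)-2 = p+p!, w ∈ L; and |w| ≥ p.
By the pumping lemma, w = xyz with |xy| ≤ p and y is nonempty.
The first p characters of w are a's, so xy (and hence y) consists only of a's. Write y = a^k, 1 ≤ k ≤ p.
Since 1 ≤ k ≤ p, k divides p!; set t = 1 + p!/k. Then xy^t z has p + (p!/k)·k = p + p! copies of a. Now the a-count is p+p! and (b-count)-2 = (p+p!+2)-2 = p+p!, so i ≠ j-2 fails. So xy^t z = a^{p+p!} b^{p+p!+2} ∉ L.
This is a contradiction; hence L is not regular.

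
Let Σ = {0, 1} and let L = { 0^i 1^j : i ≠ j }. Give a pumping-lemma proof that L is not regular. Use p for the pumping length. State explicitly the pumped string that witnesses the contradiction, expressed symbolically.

0^{p+p!} 1^{p+p!}

Toward a contradiction, assume L is regular with pumping length p.
Choose w = 0^p 1^{p+p!}. Since p ≠ p+p!, w ∈ L; and |w| ≥ p.
The pumping lemma gives a decomposition w = xyz where |xy| ≤ p and y is nonempty.
Because |xy| ≤ p and w begins with p copies of 0, we have y = 0^k with 1 ≤ k ≤ p.
Since 1 ≤ k ≤ p, k divides p!; set t = 1 + p!/k. Then xy^t z has p + (p!/k)·k = p + p! copies of 0. Now the 0-count equals the 1-count, so i ≠ j fails. So xy^t z = 0^{p+p!} 1^{p+p!} ∉ L.
This contradicts the pumping lemma, so L is not regular.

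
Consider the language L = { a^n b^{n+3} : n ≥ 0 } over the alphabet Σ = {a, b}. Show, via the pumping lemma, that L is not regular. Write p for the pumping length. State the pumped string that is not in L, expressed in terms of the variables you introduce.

Suppose for contradiction that L is regular, and let p be the pumping length.
Take w = a^p b^{p+3}. Then w ∈ L and |w| = 2p+3 ≥ p.
Write w = xyz as guaranteed by the lemma, with |xy| ≤ p and |y| ≥ 1.
Since the first p symbols of w are all a's and |xy| ≤ p, y lies entirely in the leading a-block: y = a^k for some k with 1 ≤ k ≤ p.
Pump with i = 2: xy^2z = a^{p+k} b^{p+3}. For this to lie in L we would need p+3 = (p+k)+3, which forces k = 0. But k ≥ 1, so xy^2z ∉ L.
Contradiction. Therefore L is not regular.

a^{p+k} b^{p+3}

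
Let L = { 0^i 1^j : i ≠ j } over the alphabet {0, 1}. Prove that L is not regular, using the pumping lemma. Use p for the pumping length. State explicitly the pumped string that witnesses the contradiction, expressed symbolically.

0^{p+p!} 1^{p+p!}

Toward a contradiction, assume L is regular with pumping length p.
Choose w = 0^p 1^{p+p!}. Since p ≠ p+p!, w ∈ L; and |w| ≥ p.
By the pumping lemma, w = xyz with |xy| ≤ p and |y| ≥ 1.
The first p characters of w are 0's, so xy (and hence y) consists only of 0's. Write y = 0^k, 1 ≤ k ≤ p.
Since 1 ≤ k ≤ p, k divides p!; set t = 1 + p!/k. Then xy^t z has p + (p!/k)·k = p + p! copies of 0. Now the 0-count equals the 1-count, so i ≠ j fails. So xy^t z = 0^{p+p!} 1^{p+p!} ∉ L.
This contradicts the pumping lemma, so L is not regular.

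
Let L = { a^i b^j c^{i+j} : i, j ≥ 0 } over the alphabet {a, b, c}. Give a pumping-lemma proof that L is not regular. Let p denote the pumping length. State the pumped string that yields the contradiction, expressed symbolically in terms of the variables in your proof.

Toward a contradiction, assume L is regular with pumping length p.
Take w = a^p b^p c^{2p} ∈ L (with i=j=p, i+j=2p), |w| = 4p ≥ p.
The pumping lemma gives a decomposition w = xyz where |xy| ≤ p and |y| ≥ 1.
Because |xy| ≤ p and w begins with p copies of a, we have y = a^k with 1 ≤ k ≤ p.
Consider xy^2z = a^{p+k} b^p c^{2p}. Now the a- and b-counts sum to 2p+k, but the c-count is 2p ≠ 2p+k. So xy^2z ∉ L.
Contradiction. Therefore L is not regular.

a^{p+k} b^p c^{2p}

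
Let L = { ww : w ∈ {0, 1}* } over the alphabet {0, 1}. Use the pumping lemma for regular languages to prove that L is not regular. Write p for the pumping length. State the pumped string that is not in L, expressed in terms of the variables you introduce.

0^{p+k} 1^p 0^p 1^p

Assume L is regular; let p be its pumping constant.
Take w = 0^p 1^p 0^p 1^p = uu where u = 0^p1^p; then w ∈ L and |w| = 4p ≥ p.
By the pumping lemma, w = xyz with |xy| ≤ p and |y| > 0.
The first p characters of w are 0's, so xy (and hence y) consists only of 0's. Write y = 0^k, 1 ≤ k ≤ p.
Pump with i = 2: xy^2z = 0^{p+k} 1^p 0^p 1^p, of length 4p+k. Suppose this equals vv. The string starts with 0 and ends with 1, so v does too; thus the boundary between the two copies of v is a 1→0 transition. There is exactly one such transition, at position 2p+k, so |v| = 2p+k and |vv| = 4p+2k ≠ 4p+k since k ≥ 1. So xy^2z ∉ L.
Contradiction. Therefore L is not regular.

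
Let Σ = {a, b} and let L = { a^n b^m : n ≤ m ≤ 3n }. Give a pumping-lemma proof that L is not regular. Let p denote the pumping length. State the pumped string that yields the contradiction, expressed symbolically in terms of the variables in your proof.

Assume L is regular; let p be its pumping constant.
Take w = a^p b^p ∈ L (since p ≤ p ≤ 3p), with |w| = 2p ≥ p.
The pumping lemma gives a decomposition w = xyz where |xy| ≤ p and y is nonempty.
The first p characters of w are a's, so xy (and hence y) consists only of a's. Write y = a^k, 1 ≤ k ≤ p.
Pump with i = 2: xy^2z = a^{p+k} b^p. Now n = p+k > p = m, so the condition n ≤ m fails. Thus xy^2z ∉ L.
Contradiction. Therefore L is not regular.

a^{p+k} b^p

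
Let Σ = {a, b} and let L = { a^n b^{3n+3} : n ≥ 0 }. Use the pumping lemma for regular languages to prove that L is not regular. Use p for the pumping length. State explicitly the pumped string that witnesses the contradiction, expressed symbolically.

a^{p+k} b^{3p+3}

Suppose for contradiction that L is regular, and let p be the pumping length.
Choose w = a^p b^{3p+3}, which is in L with |w| = 4p+3 ≥ p.
By the pumping lemma, w = xyz with |xy| ≤ p and |y| > 0.
Because |xy| ≤ p and w begins with p copies of a, we have y = a^k with 1 ≤ k ≤ p.
Pump with i = 2: xy^2z = a^{p+k} b^{3p+3}. For this to lie in L we would need 3p+3 = 3(p+k)+3, which forces k = 0. But k ≥ 1, so xy^2z ∉ L.
This is a contradiction; hence L is not regular.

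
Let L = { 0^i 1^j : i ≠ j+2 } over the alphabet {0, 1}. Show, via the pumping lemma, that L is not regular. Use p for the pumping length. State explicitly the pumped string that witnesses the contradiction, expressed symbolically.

Toward a contradiction, assume L is regular with pumping length p.
Choose w = 0^p 1^{p+p!-2}. Since p ≠ (p+p!-2)+2 = p+p!, w ∈ L; and |w| ≥ p.
By the pumping lemma, w = xyz with |xy| ≤ p and |y| > 0.
Since the first p symbols of w are all 0's and |xy| ≤ p, y lies entirely in the leading 0-block: y = 0^k for some k with 1 ≤ k ≤ p.
Since 1 ≤ k ≤ p, k divides p!; set t = 1 + p!/k. Then xy^t z has p + (p!/k)·k = p + p! copies of 0. Now the 0-count is p+p! and (1-count)+2 = (p+p!-2)+2 = p+p!, so i ≠ j+2 fails. So xy^t z = 0^{p+p!} 1^{p+p!-2} ∉ L.
This is a contradiction; hence L is not regular.

0^{p+p!} 1^{p+p!-2}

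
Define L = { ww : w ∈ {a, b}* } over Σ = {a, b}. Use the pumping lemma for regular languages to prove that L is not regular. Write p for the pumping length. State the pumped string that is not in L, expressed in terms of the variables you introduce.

a^{p+k} b^p a^p b^p

Suppose for contradiction that L is regular, and let p be the pumping length.
Take w = a^p b^p a^p b^p = uu where u = a^pb^p; then w ∈ L and |w| = 4p ≥ p.
The pumping lemma gives a decomposition w = xyz where |xy| ≤ p and |y| > 0.
The first p characters of w are a's, so xy (and hence y) consists only of a's. Write y = a^k, 1 ≤ k ≤ p.
Pump with i = 2: xy^2z = a^{p+k} b^p a^p b^p, of length 4p+k. Suppose this equals vv. The string starts with a and ends with b, so v does too; thus the boundary between the two copies of v is a b→a transition. There is exactly one such transition, at position 2p+k, so |v| = 2p+k and |vv| = 4p+2k ≠ 4p+k since k ≥ 1. So xy^2z ∉ L.
Contradiction. Therefore L is not regular.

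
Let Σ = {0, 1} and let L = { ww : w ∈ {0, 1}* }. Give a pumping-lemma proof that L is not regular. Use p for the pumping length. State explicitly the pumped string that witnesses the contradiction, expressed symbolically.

Toward a contradiction, assume L is regular with pumping length p.
Take w = 0^p 1^p 0^p 1^p = uu where u = 0^p1^p; then w ∈ L and |w| = 4p ≥ p.
The pumping lemma gives a decomposition w = xyz where |xy| ≤ p and |y| > 0.
Since the first p symbols of w are all 0's and |xy| ≤ p, y lies entirely in the leading 0-block: y = 0^k for some k with 1 ≤ k ≤ p.
Pump with i = 2: xy^2z = 0^{p+k} 1^p 0^p 1^p, of length 4p+k. Suppose this equals vv. The string starts with 0 and ends with 1, so v does too; thus the boundary between the two copies of v is a 1→0 transition. There is exactly one such transition, at position 2p+k, so |v| = 2p+k and |vv| = 4p+2k ≠ 4p+k since k ≥ 1. So xy^2z ∉ L.
Contradiction. Therefore L is not regular.

0^{p+k} 1^p 0^p 1^p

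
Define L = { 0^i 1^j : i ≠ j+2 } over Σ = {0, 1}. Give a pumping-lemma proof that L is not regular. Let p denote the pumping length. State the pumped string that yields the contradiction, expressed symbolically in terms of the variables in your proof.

Suppose for contradiction that L is regular, and let p be the pumping length.
Choose w = 0^p 1^{p+p!-2}. Since p ≠ (p+p!-2)+2 = p+p!, w ∈ L; and |w| ≥ p.
Write w = xyz as guaranteed by the lemma, with |xy| ≤ p and y is nonempty.
Since the first p symbols of w are all 0's and |xy| ≤ p, y lies entirely in the leading 0-block: y = 0^k for some k with 1 ≤ k ≤ p.
Since 1 ≤ k ≤ p, k divides p!; set t = 1 + p!/k. Then xy^t z has p + (p!/k)·k = p + p! copies of 0. Now the 0-count is p+p! and (1-count)+2 = (p+p!-2)+2 = p+p!, so i ≠ j+2 fails. So xy^t z = 0^{p+p!} 1^{p+p!-2} ∉ L.
This is a contradiction; hence L is not regular.

0^{p+p!} 1^{p+p!-2}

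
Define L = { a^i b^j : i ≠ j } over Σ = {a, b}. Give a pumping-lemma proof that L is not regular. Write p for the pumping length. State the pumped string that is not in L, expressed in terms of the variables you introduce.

Assume L is regular. Let p be the pumping length given by the pumping lemma.
Choose w = a^p b^{p+p!}. Since p ≠ p+p!, w ∈ L; and |w| ≥ p.
The pumping lemma gives a decomposition w = xyz where |xy| ≤ p and y is nonempty.
Since the first p symbols of w are all a's and |xy| ≤ p, y lies entirely in the leading a-block: y = a^k for some k with 1 ≤ k ≤ p.
Since 1 ≤ k ≤ p, k divides p!; set t = 1 + p!/k. Then xy^t z has p + (p!/k)·k = p + p! copies of a. Now the a-count equals the b-count, so i ≠ j fails. So xy^t z = a^{p+p!} b^{p+p!} ∉ L.
This is a contradiction; hence L is not regular.

a^{p+p!} b^{p+p!}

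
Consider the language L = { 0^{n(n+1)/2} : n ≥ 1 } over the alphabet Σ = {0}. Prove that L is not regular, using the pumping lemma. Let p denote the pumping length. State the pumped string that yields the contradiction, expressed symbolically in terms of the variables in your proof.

0^{p(p+1)/2+k}

Toward a contradiction, assume L is regular with pumping length p.
Take w = 0^{p(p+1)/2} ∈ L with |w| = p(p+1)/2 ≥ p.
Write w = xyz as guaranteed by the lemma, with |xy| ≤ p and y is nonempty.
Then y = 0^k for some k with 1 ≤ k ≤ p.
Pump with i = 2: xy^2z = 0^{p(p+1)/2+k}. Since 1 ≤ k ≤ p, p(p+1)/2 < p(p+1)/2+k ≤ p(p+1)/2+p < (p+1)(p+2)/2, so p(p+1)/2+k is strictly between consecutive triangular numbers. So xy^2z ∉ L.
This contradicts the pumping lemma, so L is not regular.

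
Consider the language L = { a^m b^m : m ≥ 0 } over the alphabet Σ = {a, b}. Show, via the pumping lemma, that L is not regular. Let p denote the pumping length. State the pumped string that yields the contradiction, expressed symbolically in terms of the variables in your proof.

a^{p+k} b^p

Assume L is regular. Let p be the pumping length given by the pumping lemma.
Choose w = a^p b^p, which is in L with |w| = 2p ≥ p.
Write w = xyz as guaranteed by the lemma, with |xy| ≤ p and |y| ≥ 1.
Since the first p symbols of w are all a's and |xy| ≤ p, y lies entirely in the leading a-block: y = a^k for some k with 1 ≤ k ≤ p.
Pump with i = 2: xy^2z = a^{p+k} b^p. For this to lie in L we would need p = p+k, which forces k = 0. But k ≥ 1, so xy^2z ∉ L.
This contradicts the pumping lemma, so L is not regular.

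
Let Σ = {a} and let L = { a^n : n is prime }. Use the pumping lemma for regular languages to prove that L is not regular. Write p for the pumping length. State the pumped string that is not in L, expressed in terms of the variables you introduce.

Toward a contradiction, assume L is regular with pumping length p.
Let q be a prime with q ≥ p+2 (infinitely many primes exist), and take w = a^q ∈ L with |w| = q ≥ p.
Write w = xyz as guaranteed by the lemma, with |xy| ≤ p and y is nonempty.
Then y = a^k for some k with 1 ≤ k ≤ p.
Since 1 ≤ k ≤ p, |xz| = q-k. Pump with i = q+1: |xy^{q+1}z| = (q-k)+(q+1)k = q+qk = q(1+k), which is composite (both factors ≥ 2). So xy^{q+1}z = a^{q(1+k)} ∉ L.
This contradicts the pumping lemma, so L is not regular.

a^{q(1+k)}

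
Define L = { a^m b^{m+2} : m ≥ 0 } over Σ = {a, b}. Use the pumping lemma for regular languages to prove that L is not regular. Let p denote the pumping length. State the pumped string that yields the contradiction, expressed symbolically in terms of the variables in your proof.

a^{p+k} b^{p+2}

Assume L is regular; let p be its pumping constant.
Take w = a^p b^{p+2}. Then w ∈ L and |w| = 2p+2 ≥ p.
By the pumping lemma, w = xyz with |xy| ≤ p and y is nonempty.
The first p characters of w are a's, so xy (and hence y) consists only of a's. Write y = a^k, 1 ≤ k ≤ p.
Pump with i = 2: xy^2z = a^{p+k} b^{p+2}. For this to lie in L we would need p+2 = (p+k)+2, which forces k = 0. But k ≥ 1, so xy^2z ∉ L.
This contradicts the pumping lemma, so L is not regular.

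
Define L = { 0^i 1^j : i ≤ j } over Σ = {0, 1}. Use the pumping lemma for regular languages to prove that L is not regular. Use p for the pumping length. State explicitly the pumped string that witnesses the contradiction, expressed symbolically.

Toward a contradiction, assume L is regular with pumping length p.
Choose w = 0^p 1^p ∈ L, with |w| = 2p ≥ p.
By the pumping lemma, w = xyz with |xy| ≤ p and y is nonempty.
Since the first p symbols of w are all 0's and |xy| ≤ p, y lies entirely in the leading 0-block: y = 0^k for some k with 1 ≤ k ≤ p.
Consider xy^2z = 0^{p+k} 1^p. Since k ≥ 1, the 0-count p+k exceeds the 1-count p, so i ≤ j fails; thus xy^2z ∉ L.
Contradiction. Therefore L is not regular.

0^{p+k} 1^p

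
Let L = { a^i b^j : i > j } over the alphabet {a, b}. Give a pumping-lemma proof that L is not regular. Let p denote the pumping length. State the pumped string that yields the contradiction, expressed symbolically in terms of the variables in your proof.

a^{p+1-k} b^p

Suppose for contradiction that L is regular, and let p be the pumping length.
Choose w = a^{p+1} b^p ∈ L, with |w| = 2p+1 ≥ p.
By the pumping lemma, w = xyz with |xy| ≤ p and |y| ≥ 1.
Since the first p symbols of w are all a's and |xy| ≤ p, y lies entirely in the leading a-block: y = a^k for some k with 1 ≤ k ≤ p.
Consider xy^0z = xz = a^{p+1-k} b^p. Since k ≥ 1, the a-count p+1-k is at most p, so i > j fails; thus xz ∉ L.
Contradiction. Therefore L is not regular.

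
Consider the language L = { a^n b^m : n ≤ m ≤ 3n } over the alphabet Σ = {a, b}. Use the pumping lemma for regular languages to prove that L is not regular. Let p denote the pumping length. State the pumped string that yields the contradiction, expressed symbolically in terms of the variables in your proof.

Assume L is regular. Let p be the pumping length given by the pumping lemma.
Take w = a^p b^p ∈ L (since p ≤ p ≤ 3p), with |w| = 2p ≥ p.
Write w = xyz as guaranteed by the lemma, with |xy| ≤ p and y is nonempty.
Because |xy| ≤ p and w begins with p copies of a, we have y = a^k with 1 ≤ k ≤ p.
Pump with i = 2: xy^2z = a^{p+k} b^p. Now n = p+k > p = m, so the condition n ≤ m fails. Thus xy^2z ∉ L.
This is a contradiction; hence L is not regular.

a^{p+k} b^p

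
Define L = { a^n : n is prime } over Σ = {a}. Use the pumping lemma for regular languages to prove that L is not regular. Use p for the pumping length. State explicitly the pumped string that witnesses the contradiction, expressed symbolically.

a^{q(1+k)}

Toward a contradiction, assume L is regular with pumping length p.
Let q be a prime with q ≥ p+2 (infinitely many primes exist), and take w = a^q ∈ L with |w| = q ≥ p.
By the pumping lemma, w = xyz with |xy| ≤ p and |y| > 0.
Then y = a^k for some k with 1 ≤ k ≤ p.
Since 1 ≤ k ≤ p, |xz| = q-k. Pump with i = q+1: |xy^{q+1}z| = (q-k)+(q+1)k = q+qk = q(1+k), which is composite (both factors ≥ 2). So xy^{q+1}z = a^{q(1+k)} ∉ L.
Contradiction. Therefore L is not regular.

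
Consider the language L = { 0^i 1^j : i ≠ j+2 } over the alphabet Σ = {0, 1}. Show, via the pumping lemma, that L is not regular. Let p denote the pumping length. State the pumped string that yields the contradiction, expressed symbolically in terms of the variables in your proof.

Suppose for contradiction that L is regular, and let p be the pumping length.
Choose w = 0^p 1^{p+p!-2}. Since p ≠ (p+p!-2)+2 = p+p!, w ∈ L; and |w| ≥ p.
By the pumping lemma, w = xyz with |xy| ≤ p and y is nonempty.
Since the first p symbols of w are all 0's and |xy| ≤ p, y lies entirely in the leading 0-block: y = 0^k for some k with 1 ≤ k ≤ p.
Since 1 ≤ k ≤ p, k divides p!; set t = 1 + p!/k. Then xy^t z has p + (p!/k)·k = p + p! copies of 0. Now the 0-count is p+p! and (1-count)+2 = (p+p!-2)+2 = p+p!, so i ≠ j+2 fails. So xy^t z = 0^{p+p!} 1^{p+p!-2} ∉ L.
This contradicts the pumping lemma, so L is not regular.

0^{p+p!} 1^{p+p!-2}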